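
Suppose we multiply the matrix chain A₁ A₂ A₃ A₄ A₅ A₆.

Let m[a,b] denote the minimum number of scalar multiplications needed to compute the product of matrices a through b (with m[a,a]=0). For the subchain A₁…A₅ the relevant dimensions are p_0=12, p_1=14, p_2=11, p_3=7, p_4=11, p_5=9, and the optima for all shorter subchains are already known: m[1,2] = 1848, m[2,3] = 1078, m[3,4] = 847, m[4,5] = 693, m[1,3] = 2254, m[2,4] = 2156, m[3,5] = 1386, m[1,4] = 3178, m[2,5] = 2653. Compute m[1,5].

m[1,5] = min over k∈[1,4] of m[1,k]+m[k+1,5]+p_{0}·p_k·p_{5}.
k=1: 0 + 2653 + 12·14·9 = 4165; k=2: 1848 + 1386 + 12·11·9 = 4422; k=3: 2254 + 693 + 12·7·9 = 3703; k=4: 3178 + 0 + 12·11·9 = 4366.
Minimum: 3703 at k=3.

3703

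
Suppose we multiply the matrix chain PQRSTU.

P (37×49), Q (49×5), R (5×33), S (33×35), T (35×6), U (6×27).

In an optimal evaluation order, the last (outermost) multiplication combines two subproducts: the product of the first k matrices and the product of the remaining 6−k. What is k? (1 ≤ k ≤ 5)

Adjacent pairs: PQ = 37·49·5 = 9065; QR = 49·5·33 = 8085; RS = 5·33·35 = 5775; ST = 33·35·6 = 6930; TU = 35·6·27 = 5670.
Length 3: P..R: k=1: 0+8085+37·49·33=67914; k=2: 9065+0+37·5·33=15170 → min 15170 | Q..S: k=2: 0+5775+49·5·35=14350; k=3: 8085+0+49·33·35=64680 → min 14350 | R..T: k=3: 0+6930+5·33·6=7920; k=4: 5775+0+5·35·6=6825 → min 6825 | S..U: k=4: 0+5670+33·35·27=36855; k=5: 6930+0+33·6·27=12276 → min 12276.
Length 4: P..S: k=1: 0+14350+37·49·35=77805; k=2: 9065+5775+37·5·35=21315; k=3: 15170+0+37·33·35=57905 → min 21315 | Q..T: k=2: 0+6825+49·5·6=8295; k=3: 8085+6930+49·33·6=24717; k=4: 14350+0+49·35·6=24640 → min 8295 | R..U: k=3: 0+12276+5·33·27=16731; k=4: 5775+5670+5·35·27=16170; k=5: 6825+0+5·6·27=7635 → min 7635.
Length 5: P..T: k=1: 0+8295+37·49·6=19173; k=2: 9065+6825+37·5·6=17000; k=3: 15170+6930+37·33·6=29426; k=4: 21315+0+37·35·6=29085 → min 17000 | Q..U: k=2: 0+7635+49·5·27=14250; k=3: 8085+12276+49·33·27=64020; k=4: 14350+5670+49·35·27=66325; k=5: 8295+0+49·6·27=16233 → min 14250.
Top-level splits: k=1: (P..P)·(Q..U) → 0+14250+37·49·27 = 63201; k=2: (P..Q)·(R..U) → 9065+7635+37·5·27 = 21695; k=3: (P..R)·(S..U) → 15170+12276+37·33·27 = 60413; k=4: (P..S)·(T..U) → 21315+5670+37·35·27 = 61950; k=5: (P..T)·(U..U) → 17000+0+37·6·27 = 22994.
Best split is after Q, i.e. k = 2.

2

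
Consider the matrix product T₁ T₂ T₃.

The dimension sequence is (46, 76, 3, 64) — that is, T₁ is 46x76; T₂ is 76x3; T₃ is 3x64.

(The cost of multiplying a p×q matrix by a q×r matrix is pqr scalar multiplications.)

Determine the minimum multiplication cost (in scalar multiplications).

19320

Order (T₁ (T₂ T₃)): (T₂ T₃): 76×3 by 3×64 → 76×64, cost 76·3·64 = 14592; (T₁ (T₂ T₃)): 46×76 by 76×64 → 46×64, cost 46·76·64 = 223744; cumulative 238336. Total 238336.
Order ((T₁ T₂) T₃): (T₁ T₂): 46×76 by 76×3 → 46×3, cost 46·76·3 = 10488; ((T₁ T₂) T₃): 46×3 by 3×64 → 46×64, cost 46·3·64 = 8832; cumulative 19320. Total 19320.
Minimum: 19320.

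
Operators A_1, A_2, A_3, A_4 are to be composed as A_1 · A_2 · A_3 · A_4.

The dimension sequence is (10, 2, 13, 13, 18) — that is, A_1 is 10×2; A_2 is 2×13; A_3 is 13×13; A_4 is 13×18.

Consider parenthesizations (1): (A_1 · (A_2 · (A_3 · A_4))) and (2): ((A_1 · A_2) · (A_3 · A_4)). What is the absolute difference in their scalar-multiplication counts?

1772

Order (1) = (A_1 · (A_2 · (A_3 · A_4))): (A_3 · A_4): 13×13 by 13×18 → 13×18, cost 13·13·18 = 3042; (A_2 · (A_3 · A_4)): 2×13 by 13×18 → 2×18, cost 2·13·18 = 468; cumulative 3510; (A_1 · (A_2 · (A_3 · A_4))): 10×2 by 2×18 → 10×18, cost 10·2·18 = 360; cumulative 3870. Total 3870.
Order (2) = ((A_1 · A_2) · (A_3 · A_4)): (A_1 · A_2): 10×2 by 2×13 → 10×13, cost 10·2·13 = 260; (A_3 · A_4): 13×13 by 13×18 → 13×18, cost 13·13·18 = 3042; ((A_1 · A_2) · (A_3 · A_4)): 10×13 by 13×18 → 10×18, cost 10·13·18 = 2340; cumulative 5642. Total 5642.
Difference: |3870 − 5642| = 1772.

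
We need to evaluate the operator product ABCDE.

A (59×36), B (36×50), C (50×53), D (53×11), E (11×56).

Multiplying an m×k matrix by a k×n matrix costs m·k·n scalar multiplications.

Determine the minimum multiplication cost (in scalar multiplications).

Adjacent pairs: AB = 59·36·50 = 106200; BC = 36·50·53 = 95400; CD = 50·53·11 = 29150; DE = 53·11·56 = 32648.
Length 3: A..C: k=1: 0+95400+59·36·53=207972; k=2: 106200+0+59·50·53=262550 → min 207972 | B..D: k=2: 0+29150+36·50·11=48950; k=3: 95400+0+36·53·11=116388 → min 48950 | C..E: k=3: 0+32648+50·53·56=181048; k=4: 29150+0+50·11·56=59950 → min 59950.
Length 4: A..D: k=1: 0+48950+59·36·11=72314; k=2: 106200+29150+59·50·11=167800; k=3: 207972+0+59·53·11=242369 → min 72314 | B..E: k=2: 0+59950+36·50·56=160750; k=3: 95400+32648+36·53·56=234896; k=4: 48950+0+36·11·56=71126 → min 71126.
Length 5: A..E: k=1: 0+71126+59·36·56=190070; k=2: 106200+59950+59·50·56=331350; k=3: 207972+32648+59·53·56=415732; k=4: 72314+0+59·11·56=108658 → min 108658.
Optimal order: ((A(B(CD)))E) with cost 108658.

108658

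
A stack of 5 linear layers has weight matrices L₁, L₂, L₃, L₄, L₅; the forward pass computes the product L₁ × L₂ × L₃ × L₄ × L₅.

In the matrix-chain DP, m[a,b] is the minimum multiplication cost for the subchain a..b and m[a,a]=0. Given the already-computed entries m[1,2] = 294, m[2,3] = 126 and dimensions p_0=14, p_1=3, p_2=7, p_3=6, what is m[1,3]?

m[1,3] = min over k∈[1,2] of m[1,k]+m[k+1,3]+p_{0}·p_k·p_{3}.
k=1: 0 + 126 + 14·3·6 = 378; k=2: 294 + 0 + 14·7·6 = 882.
Minimum: 378 at k=1.

378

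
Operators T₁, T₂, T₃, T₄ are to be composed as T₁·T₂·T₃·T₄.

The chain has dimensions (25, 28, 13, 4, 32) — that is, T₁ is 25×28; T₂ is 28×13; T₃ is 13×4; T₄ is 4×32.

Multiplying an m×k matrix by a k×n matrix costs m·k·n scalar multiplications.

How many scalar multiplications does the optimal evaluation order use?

Adjacent pairs: T₁T₂ = 25·28·13 = 9100; T₂T₃ = 28·13·4 = 1456; T₃T₄ = 13·4·32 = 1664.
Length 3: T₁..T₃: k=1: 0+1456+25·28·4=4256; k=2: 9100+0+25·13·4=10400 → min 4256 | T₂..T₄: k=2: 0+1664+28·13·32=13312; k=3: 1456+0+28·4·32=5040 → min 5040.
Length 4: T₁..T₄: k=1: 0+5040+25·28·32=27440; k=2: 9100+1664+25·13·32=21164; k=3: 4256+0+25·4·32=7456 → min 7456.
Optimal order: ((T₁·(T₂·T₃))·T₄) with cost 7456.

7456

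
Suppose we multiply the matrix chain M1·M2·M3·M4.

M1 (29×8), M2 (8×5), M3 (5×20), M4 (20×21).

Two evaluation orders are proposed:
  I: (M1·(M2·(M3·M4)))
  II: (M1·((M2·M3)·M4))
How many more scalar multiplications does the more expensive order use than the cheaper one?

1220

Order I = (M1·(M2·(M3·M4))): (M3·M4): 5×20 by 20×21 → 5×21, cost 5·20·21 = 2100; (M2·(M3·M4)): 8×5 by 5×21 → 8×21, cost 8·5·21 = 840; cumulative 2940; (M1·(M2·(M3·M4))): 29×8 by 8×21 → 29×21, cost 29·8·21 = 4872; cumulative 7812. Total 7812.
Order II = (M1·((M2·M3)·M4)): (M2·M3): 8×5 by 5×20 → 8×20, cost 8·5·20 = 800; ((M2·M3)·M4): 8×20 by 20×21 → 8×21, cost 8·20·21 = 3360; cumulative 4160; (M1·((M2·M3)·M4)): 29×8 by 8×21 → 29×21, cost 29·8·21 = 4872; cumulative 9032. Total 9032.
Difference: |7812 − 9032| = 1220.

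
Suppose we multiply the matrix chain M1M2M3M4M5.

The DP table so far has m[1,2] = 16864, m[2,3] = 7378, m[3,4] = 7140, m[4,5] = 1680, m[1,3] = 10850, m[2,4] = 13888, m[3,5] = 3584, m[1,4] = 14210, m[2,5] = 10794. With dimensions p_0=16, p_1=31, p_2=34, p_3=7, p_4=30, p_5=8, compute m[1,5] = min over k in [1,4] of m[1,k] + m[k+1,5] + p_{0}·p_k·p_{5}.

13426

m[1,5] = min over k∈[1,4] of m[1,k]+m[k+1,5]+p_{0}·p_k·p_{5}.
k=1: 0 + 10794 + 16·31·8 = 14762; k=2: 16864 + 3584 + 16·34·8 = 24800; k=3: 10850 + 1680 + 16·7·8 = 13426; k=4: 14210 + 0 + 16·30·8 = 18050.
Minimum: 13426 at k=3.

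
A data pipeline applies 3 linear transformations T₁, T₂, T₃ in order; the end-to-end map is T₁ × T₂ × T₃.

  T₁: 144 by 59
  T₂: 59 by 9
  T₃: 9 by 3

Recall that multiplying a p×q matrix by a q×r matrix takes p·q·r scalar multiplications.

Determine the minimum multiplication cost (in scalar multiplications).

27081

Order (T₁ × (T₂ × T₃)): (T₂ × T₃): 59×9 by 9×3 → 59×3, cost 59·9·3 = 1593; (T₁ × (T₂ × T₃)): 144×59 by 59×3 → 144×3, cost 144·59·3 = 25488; cumulative 27081. Total 27081.
Order ((T₁ × T₂) × T₃): (T₁ × T₂): 144×59 by 59×9 → 144×9, cost 144·59·9 = 76464; ((T₁ × T₂) × T₃): 144×9 by 9×3 → 144×3, cost 144·9·3 = 3888; cumulative 80352. Total 80352.
Minimum: 27081.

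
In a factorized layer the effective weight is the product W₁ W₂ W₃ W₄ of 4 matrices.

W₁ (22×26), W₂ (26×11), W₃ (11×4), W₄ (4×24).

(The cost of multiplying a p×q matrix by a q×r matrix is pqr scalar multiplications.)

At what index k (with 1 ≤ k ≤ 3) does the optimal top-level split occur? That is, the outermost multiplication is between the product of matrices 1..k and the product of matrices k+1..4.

Adjacent pairs: W₁W₂ = 22·26·11 = 6292; W₂W₃ = 26·11·4 = 1144; W₃W₄ = 11·4·24 = 1056.
Length 3: W₁..W₃: k=1: 0+1144+22·26·4=3432; k=2: 6292+0+22·11·4=7260 → min 3432 | W₂..W₄: k=2: 0+1056+26·11·24=7920; k=3: 1144+0+26·4·24=3640 → min 3640.
Top-level splits: k=1: (W₁..W₁)·(W₂..W₄) → 0+3640+22·26·24 = 17368; k=2: (W₁..W₂)·(W₃..W₄) → 6292+1056+22·11·24 = 13156; k=3: (W₁..W₃)·(W₄..W₄) → 3432+0+22·4·24 = 5544.
Best split is after W₃, i.e. k = 3.

3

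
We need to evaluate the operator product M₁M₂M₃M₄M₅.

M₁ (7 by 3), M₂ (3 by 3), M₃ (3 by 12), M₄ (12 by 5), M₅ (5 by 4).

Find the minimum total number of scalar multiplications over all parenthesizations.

Adjacent pairs: M₁M₂ = 7·3·3 = 63; M₂M₃ = 3·3·12 = 108; M₃M₄ = 3·12·5 = 180; M₄M₅ = 12·5·4 = 240.
Length 3: M₁..M₃: k=1: 0+108+7·3·12=360; k=2: 63+0+7·3·12=315 → min 315 | M₂..M₄: k=2: 0+180+3·3·5=225; k=3: 108+0+3·12·5=288 → min 225 | M₃..M₅: k=3: 0+240+3·12·4=384; k=4: 180+0+3·5·4=240 → min 240.
Length 4: M₁..M₄: k=1: 0+225+7·3·5=330; k=2: 63+180+7·3·5=348; k=3: 315+0+7·12·5=735 → min 330 | M₂..M₅: k=2: 0+240+3·3·4=276; k=3: 108+240+3·12·4=492; k=4: 225+0+3·5·4=285 → min 276.
Length 5: M₁..M₅: k=1: 0+276+7·3·4=360; k=2: 63+240+7·3·4=387; k=3: 315+240+7·12·4=891; k=4: 330+0+7·5·4=470 → min 360.
Optimal order: (M₁(M₂((M₃M₄)M₅))) with cost 360.

360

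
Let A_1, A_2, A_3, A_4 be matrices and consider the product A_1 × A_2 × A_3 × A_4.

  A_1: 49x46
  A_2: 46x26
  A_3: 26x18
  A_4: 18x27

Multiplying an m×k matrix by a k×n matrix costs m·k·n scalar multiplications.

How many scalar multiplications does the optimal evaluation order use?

85914

Adjacent pairs: A_1A_2 = 49·46·26 = 58604; A_2A_3 = 46·26·18 = 21528; A_3A_4 = 26·18·27 = 12636.
Length 3: A_1..A_3: k=1: 0+21528+49·46·18=62100; k=2: 58604+0+49·26·18=81536 → min 62100 | A_2..A_4: k=2: 0+12636+46·26·27=44928; k=3: 21528+0+46·18·27=43884 → min 43884.
Length 4: A_1..A_4: k=1: 0+43884+49·46·27=104742; k=2: 58604+12636+49·26·27=105638; k=3: 62100+0+49·18·27=85914 → min 85914.
Optimal order: ((A_1 × (A_2 × A_3)) × A_4) with cost 85914.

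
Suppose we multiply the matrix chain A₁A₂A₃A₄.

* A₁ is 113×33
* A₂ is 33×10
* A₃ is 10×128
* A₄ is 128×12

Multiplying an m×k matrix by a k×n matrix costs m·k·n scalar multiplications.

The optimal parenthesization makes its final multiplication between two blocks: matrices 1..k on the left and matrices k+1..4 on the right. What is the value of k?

1

Adjacent pairs: A₁A₂ = 113·33·10 = 37290; A₂A₃ = 33·10·128 = 42240; A₃A₄ = 10·128·12 = 15360.
Length 3: A₁..A₃: k=1: 0+42240+113·33·128=519552; k=2: 37290+0+113·10·128=181930 → min 181930 | A₂..A₄: k=2: 0+15360+33·10·12=19320; k=3: 42240+0+33·128·12=92928 → min 19320.
Top-level splits: k=1: (A₁..A₁)·(A₂..A₄) → 0+19320+113·33·12 = 64068; k=2: (A₁..A₂)·(A₃..A₄) → 37290+15360+113·10·12 = 66210; k=3: (A₁..A₃)·(A₄..A₄) → 181930+0+113·128·12 = 355498.
Best split is after A₁, i.e. k = 1.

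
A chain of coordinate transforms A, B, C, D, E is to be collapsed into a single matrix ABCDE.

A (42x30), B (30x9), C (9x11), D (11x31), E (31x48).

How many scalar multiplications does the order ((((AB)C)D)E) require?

(AB): 42×30 by 30×9 → 42×9, cost 42·30·9 = 11340
((AB)C): 42×9 by 9×11 → 42×11, cost 42·9·11 = 4158; cumulative 15498
(((AB)C)D): 42×11 by 11×31 → 42×31, cost 42·11·31 = 14322; cumulative 29820
((((AB)C)D)E): 42×31 by 31×48 → 42×48, cost 42·31·48 = 62496; cumulative 92316
Total: 92316 scalar multiplications.

92316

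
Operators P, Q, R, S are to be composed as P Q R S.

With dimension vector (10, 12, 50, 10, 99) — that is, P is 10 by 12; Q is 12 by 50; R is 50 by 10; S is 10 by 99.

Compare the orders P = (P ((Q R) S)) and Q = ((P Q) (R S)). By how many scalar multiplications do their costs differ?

75240

Order P = (P ((Q R) S)): (Q R): 12×50 by 50×10 → 12×10, cost 12·50·10 = 6000; ((Q R) S): 12×10 by 10×99 → 12×99, cost 12·10·99 = 11880; cumulative 17880; (P ((Q R) S)): 10×12 by 12×99 → 10×99, cost 10·12·99 = 11880; cumulative 29760. Total 29760.
Order Q = ((P Q) (R S)): (P Q): 10×12 by 12×50 → 10×50, cost 10·12·50 = 6000; (R S): 50×10 by 10×99 → 50×99, cost 50·10·99 = 49500; ((P Q) (R S)): 10×50 by 50×99 → 10×99, cost 10·50·99 = 49500; cumulative 105000. Total 105000.
Difference: |29760 − 105000| = 75240.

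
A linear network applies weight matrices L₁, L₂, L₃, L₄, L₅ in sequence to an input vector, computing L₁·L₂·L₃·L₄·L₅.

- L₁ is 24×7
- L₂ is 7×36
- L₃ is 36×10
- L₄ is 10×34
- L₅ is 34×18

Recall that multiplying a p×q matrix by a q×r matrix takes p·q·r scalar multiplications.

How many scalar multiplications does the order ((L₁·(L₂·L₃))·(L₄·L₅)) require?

(L₂·L₃): 7×36 by 36×10 → 7×10, cost 7·36·10 = 2520
(L₁·(L₂·L₃)): 24×7 by 7×10 → 24×10, cost 24·7·10 = 1680; cumulative 4200
(L₄·L₅): 10×34 by 34×18 → 10×18, cost 10·34·18 = 6120
((L₁·(L₂·L₃))·(L₄·L₅)): 24×10 by 10×18 → 24×18, cost 24·10·18 = 4320; cumulative 14640
Total: 14640 scalar multiplications.

14640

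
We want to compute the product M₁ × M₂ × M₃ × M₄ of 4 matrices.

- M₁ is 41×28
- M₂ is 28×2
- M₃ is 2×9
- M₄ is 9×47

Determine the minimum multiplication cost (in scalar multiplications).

6996

Adjacent pairs: M₁M₂ = 41·28·2 = 2296; M₂M₃ = 28·2·9 = 504; M₃M₄ = 2·9·47 = 846.
Length 3: M₁..M₃: k=1: 0+504+41·28·9=10836; k=2: 2296+0+41·2·9=3034 → min 3034 | M₂..M₄: k=2: 0+846+28·2·47=3478; k=3: 504+0+28·9·47=12348 → min 3478.
Length 4: M₁..M₄: k=1: 0+3478+41·28·47=57434; k=2: 2296+846+41·2·47=6996; k=3: 3034+0+41·9·47=20377 → min 6996.
Optimal order: ((M₁ × M₂) × (M₃ × M₄)) with cost 6996.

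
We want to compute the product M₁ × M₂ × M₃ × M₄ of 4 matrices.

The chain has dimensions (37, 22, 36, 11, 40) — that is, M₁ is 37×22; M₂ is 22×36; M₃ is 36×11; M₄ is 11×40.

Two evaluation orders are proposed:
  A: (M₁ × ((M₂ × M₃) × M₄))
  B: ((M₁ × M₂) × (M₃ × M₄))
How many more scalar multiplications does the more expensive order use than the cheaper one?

Order A = (M₁ × ((M₂ × M₃) × M₄)): (M₂ × M₃): 22×36 by 36×11 → 22×11, cost 22·36·11 = 8712; ((M₂ × M₃) × M₄): 22×11 by 11×40 → 22×40, cost 22·11·40 = 9680; cumulative 18392; (M₁ × ((M₂ × M₃) × M₄)): 37×22 by 22×40 → 37×40, cost 37·22·40 = 32560; cumulative 50952. Total 50952.
Order B = ((M₁ × M₂) × (M₃ × M₄)): (M₁ × M₂): 37×22 by 22×36 → 37×36, cost 37·22·36 = 29304; (M₃ × M₄): 36×11 by 11×40 → 36×40, cost 36·11·40 = 15840; ((M₁ × M₂) × (M₃ × M₄)): 37×36 by 36×40 → 37×40, cost 37·36·40 = 53280; cumulative 98424. Total 98424.
Difference: |50952 − 98424| = 47472.

47472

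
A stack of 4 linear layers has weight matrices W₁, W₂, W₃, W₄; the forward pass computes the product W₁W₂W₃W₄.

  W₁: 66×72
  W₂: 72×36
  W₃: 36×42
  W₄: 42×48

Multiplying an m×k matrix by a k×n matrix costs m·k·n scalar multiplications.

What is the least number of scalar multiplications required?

357696

Adjacent pairs: W₁W₂ = 66·72·36 = 171072; W₂W₃ = 72·36·42 = 108864; W₃W₄ = 36·42·48 = 72576.
Length 3: W₁..W₃: k=1: 0+108864+66·72·42=308448; k=2: 171072+0+66·36·42=270864 → min 270864 | W₂..W₄: k=2: 0+72576+72·36·48=196992; k=3: 108864+0+72·42·48=254016 → min 196992.
Length 4: W₁..W₄: k=1: 0+196992+66·72·48=425088; k=2: 171072+72576+66·36·48=357696; k=3: 270864+0+66·42·48=403920 → min 357696.
Optimal order: ((W₁W₂)(W₃W₄)) with cost 357696.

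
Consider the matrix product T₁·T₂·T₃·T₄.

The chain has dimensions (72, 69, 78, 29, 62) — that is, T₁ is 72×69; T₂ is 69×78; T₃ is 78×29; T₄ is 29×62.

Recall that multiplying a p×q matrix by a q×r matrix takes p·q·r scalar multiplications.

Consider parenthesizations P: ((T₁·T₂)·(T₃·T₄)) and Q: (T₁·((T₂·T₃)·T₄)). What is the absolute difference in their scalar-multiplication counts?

287784

Order P = ((T₁·T₂)·(T₃·T₄)): (T₁·T₂): 72×69 by 69×78 → 72×78, cost 72·69·78 = 387504; (T₃·T₄): 78×29 by 29×62 → 78×62, cost 78·29·62 = 140244; ((T₁·T₂)·(T₃·T₄)): 72×78 by 78×62 → 72×62, cost 72·78·62 = 348192; cumulative 875940. Total 875940.
Order Q = (T₁·((T₂·T₃)·T₄)): (T₂·T₃): 69×78 by 78×29 → 69×29, cost 69·78·29 = 156078; ((T₂·T₃)·T₄): 69×29 by 29×62 → 69×62, cost 69·29·62 = 124062; cumulative 280140; (T₁·((T₂·T₃)·T₄)): 72×69 by 69×62 → 72×62, cost 72·69·62 = 308016; cumulative 588156. Total 588156.
Difference: |875940 − 588156| = 287784.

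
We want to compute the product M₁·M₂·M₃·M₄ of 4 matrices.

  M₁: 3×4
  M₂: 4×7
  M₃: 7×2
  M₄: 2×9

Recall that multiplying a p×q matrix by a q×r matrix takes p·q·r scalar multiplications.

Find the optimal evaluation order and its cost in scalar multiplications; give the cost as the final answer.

Adjacent pairs: M₁M₂ = 3·4·7 = 84; M₂M₃ = 4·7·2 = 56; M₃M₄ = 7·2·9 = 126.
Length 3: M₁..M₃: k=1: 0+56+3·4·2=80; k=2: 84+0+3·7·2=126 → min 80 | M₂..M₄: k=2: 0+126+4·7·9=378; k=3: 56+0+4·2·9=128 → min 128.
Length 4: M₁..M₄: k=1: 0+128+3·4·9=236; k=2: 84+126+3·7·9=399; k=3: 80+0+3·2·9=134 → min 134.
Optimal parenthesization: ((M₁·(M₂·M₃))·M₄) with cost 134.

134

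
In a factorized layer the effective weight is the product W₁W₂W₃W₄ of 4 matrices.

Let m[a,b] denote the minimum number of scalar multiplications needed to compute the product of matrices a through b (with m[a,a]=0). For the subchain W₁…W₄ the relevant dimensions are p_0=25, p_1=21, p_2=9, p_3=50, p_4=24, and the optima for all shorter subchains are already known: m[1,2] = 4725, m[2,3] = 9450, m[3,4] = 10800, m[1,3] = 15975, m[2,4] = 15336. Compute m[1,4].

m[1,4] = min over k∈[1,3] of m[1,k]+m[k+1,4]+p_{0}·p_k·p_{4}.
k=1: 0 + 15336 + 25·21·24 = 27936; k=2: 4725 + 10800 + 25·9·24 = 20925; k=3: 15975 + 0 + 25·50·24 = 45975.
Minimum: 20925 at k=2.

20925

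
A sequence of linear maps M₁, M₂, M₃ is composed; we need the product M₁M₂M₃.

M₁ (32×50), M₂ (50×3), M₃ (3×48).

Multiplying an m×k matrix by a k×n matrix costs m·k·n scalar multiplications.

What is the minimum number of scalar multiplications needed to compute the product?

9408

Order (M₁(M₂M₃)): (M₂M₃): 50×3 by 3×48 → 50×48, cost 50·3·48 = 7200; (M₁(M₂M₃)): 32×50 by 50×48 → 32×48, cost 32·50·48 = 76800; cumulative 84000. Total 84000.
Order ((M₁M₂)M₃): (M₁M₂): 32×50 by 50×3 → 32×3, cost 32·50·3 = 4800; ((M₁M₂)M₃): 32×3 by 3×48 → 32×48, cost 32·3·48 = 4608; cumulative 9408. Total 9408.
Minimum: 9408.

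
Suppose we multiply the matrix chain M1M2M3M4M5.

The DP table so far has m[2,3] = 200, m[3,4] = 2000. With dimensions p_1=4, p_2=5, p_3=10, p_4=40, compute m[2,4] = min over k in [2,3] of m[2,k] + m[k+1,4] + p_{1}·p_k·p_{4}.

m[2,4] = min over k∈[2,3] of m[2,k]+m[k+1,4]+p_{1}·p_k·p_{4}.
k=2: 0 + 2000 + 4·5·40 = 2800; k=3: 200 + 0 + 4·10·40 = 1800.
Minimum: 1800 at k=3.

1800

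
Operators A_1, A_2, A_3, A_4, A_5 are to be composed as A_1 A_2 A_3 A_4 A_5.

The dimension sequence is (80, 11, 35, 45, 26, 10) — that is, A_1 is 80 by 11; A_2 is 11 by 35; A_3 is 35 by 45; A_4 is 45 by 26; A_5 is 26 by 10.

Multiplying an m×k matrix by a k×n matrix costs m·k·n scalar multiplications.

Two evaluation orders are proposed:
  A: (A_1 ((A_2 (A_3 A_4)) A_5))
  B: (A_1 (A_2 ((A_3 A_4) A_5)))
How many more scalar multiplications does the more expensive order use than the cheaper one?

80

Order A = (A_1 ((A_2 (A_3 A_4)) A_5)): (A_3 A_4): 35×45 by 45×26 → 35×26, cost 35·45·26 = 40950; (A_2 (A_3 A_4)): 11×35 by 35×26 → 11×26, cost 11·35·26 = 10010; cumulative 50960; ((A_2 (A_3 A_4)) A_5): 11×26 by 26×10 → 11×10, cost 11·26·10 = 2860; cumulative 53820; (A_1 ((A_2 (A_3 A_4)) A_5)): 80×11 by 11×10 → 80×10, cost 80·11·10 = 8800; cumulative 62620. Total 62620.
Order B = (A_1 (A_2 ((A_3 A_4) A_5))): (A_3 A_4): 35×45 by 45×26 → 35×26, cost 35·45·26 = 40950; ((A_3 A_4) A_5): 35×26 by 26×10 → 35×10, cost 35·26·10 = 9100; cumulative 50050; (A_2 ((A_3 A_4) A_5)): 11×35 by 35×10 → 11×10, cost 11·35·10 = 3850; cumulative 53900; (A_1 (A_2 ((A_3 A_4) A_5))): 80×11 by 11×10 → 80×10, cost 80·11·10 = 8800; cumulative 62700. Total 62700.
Difference: |62620 − 62700| = 80.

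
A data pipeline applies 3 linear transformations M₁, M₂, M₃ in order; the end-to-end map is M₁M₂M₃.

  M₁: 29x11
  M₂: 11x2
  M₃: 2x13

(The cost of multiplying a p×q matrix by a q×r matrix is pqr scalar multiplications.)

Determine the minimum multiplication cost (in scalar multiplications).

1392

Order (M₁(M₂M₃)): (M₂M₃): 11×2 by 2×13 → 11×13, cost 11·2·13 = 286; (M₁(M₂M₃)): 29×11 by 11×13 → 29×13, cost 29·11·13 = 4147; cumulative 4433. Total 4433.
Order ((M₁M₂)M₃): (M₁M₂): 29×11 by 11×2 → 29×2, cost 29·11·2 = 638; ((M₁M₂)M₃): 29×2 by 2×13 → 29×13, cost 29·2·13 = 754; cumulative 1392. Total 1392.
Minimum: 1392.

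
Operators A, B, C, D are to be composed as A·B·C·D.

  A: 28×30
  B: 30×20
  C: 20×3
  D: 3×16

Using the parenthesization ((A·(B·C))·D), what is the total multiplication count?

(B·C): 30×20 by 20×3 → 30×3, cost 30·20·3 = 1800
(A·(B·C)): 28×30 by 30×3 → 28×3, cost 28·30·3 = 2520; cumulative 4320
((A·(B·C))·D): 28×3 by 3×16 → 28×16, cost 28·3·16 = 1344; cumulative 5664
Total: 5664 scalar multiplications.

5664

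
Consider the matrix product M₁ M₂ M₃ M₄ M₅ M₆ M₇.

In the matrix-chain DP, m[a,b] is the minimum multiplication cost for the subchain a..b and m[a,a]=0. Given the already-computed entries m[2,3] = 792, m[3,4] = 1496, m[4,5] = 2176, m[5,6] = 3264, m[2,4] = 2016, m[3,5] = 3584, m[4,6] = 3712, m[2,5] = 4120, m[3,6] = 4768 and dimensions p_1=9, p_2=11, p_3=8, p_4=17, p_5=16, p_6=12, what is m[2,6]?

m[2,6] = min over k∈[2,5] of m[2,k]+m[k+1,6]+p_{1}·p_k·p_{6}.
k=2: 0 + 4768 + 9·11·12 = 5956; k=3: 792 + 3712 + 9·8·12 = 5368; k=4: 2016 + 3264 + 9·17·12 = 7116; k=5: 4120 + 0 + 9·16·12 = 5848.
Minimum: 5368 at k=3.

5368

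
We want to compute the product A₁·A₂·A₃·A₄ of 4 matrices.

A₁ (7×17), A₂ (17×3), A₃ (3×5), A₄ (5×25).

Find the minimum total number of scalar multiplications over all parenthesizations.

1257

Adjacent pairs: A₁A₂ = 7·17·3 = 357; A₂A₃ = 17·3·5 = 255; A₃A₄ = 3·5·25 = 375.
Length 3: A₁..A₃: k=1: 0+255+7·17·5=850; k=2: 357+0+7·3·5=462 → min 462 | A₂..A₄: k=2: 0+375+17·3·25=1650; k=3: 255+0+17·5·25=2380 → min 1650.
Length 4: A₁..A₄: k=1: 0+1650+7·17·25=4625; k=2: 357+375+7·3·25=1257; k=3: 462+0+7·5·25=1337 → min 1257.
Optimal order: ((A₁·A₂)·(A₃·A₄)) with cost 1257.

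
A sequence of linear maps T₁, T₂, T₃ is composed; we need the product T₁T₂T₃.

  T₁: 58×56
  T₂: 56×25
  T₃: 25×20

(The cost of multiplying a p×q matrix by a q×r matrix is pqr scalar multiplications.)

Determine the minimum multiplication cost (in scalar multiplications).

92960

Order (T₁(T₂T₃)): (T₂T₃): 56×25 by 25×20 → 56×20, cost 56·25·20 = 28000; (T₁(T₂T₃)): 58×56 by 56×20 → 58×20, cost 58·56·20 = 64960; cumulative 92960. Total 92960.
Order ((T₁T₂)T₃): (T₁T₂): 58×56 by 56×25 → 58×25, cost 58·56·25 = 81200; ((T₁T₂)T₃): 58×25 by 25×20 → 58×20, cost 58·25·20 = 29000; cumulative 110200. Total 110200.
Minimum: 92960.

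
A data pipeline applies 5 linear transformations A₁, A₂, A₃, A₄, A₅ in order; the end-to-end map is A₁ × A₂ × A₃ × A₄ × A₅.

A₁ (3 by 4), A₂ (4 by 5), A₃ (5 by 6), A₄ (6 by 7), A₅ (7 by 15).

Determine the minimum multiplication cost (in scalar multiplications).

Adjacent pairs: A₁A₂ = 3·4·5 = 60; A₂A₃ = 4·5·6 = 120; A₃A₄ = 5·6·7 = 210; A₄A₅ = 6·7·15 = 630.
Length 3: A₁..A₃: k=1: 0+120+3·4·6=192; k=2: 60+0+3·5·6=150 → min 150 | A₂..A₄: k=2: 0+210+4·5·7=350; k=3: 120+0+4·6·7=288 → min 288 | A₃..A₅: k=3: 0+630+5·6·15=1080; k=4: 210+0+5·7·15=735 → min 735.
Length 4: A₁..A₄: k=1: 0+288+3·4·7=372; k=2: 60+210+3·5·7=375; k=3: 150+0+3·6·7=276 → min 276 | A₂..A₅: k=2: 0+735+4·5·15=1035; k=3: 120+630+4·6·15=1110; k=4: 288+0+4·7·15=708 → min 708.
Length 5: A₁..A₅: k=1: 0+708+3·4·15=888; k=2: 60+735+3·5·15=1020; k=3: 150+630+3·6·15=1050; k=4: 276+0+3·7·15=591 → min 591.
Optimal order: ((((A₁ × A₂) × A₃) × A₄) × A₅) with cost 591.

591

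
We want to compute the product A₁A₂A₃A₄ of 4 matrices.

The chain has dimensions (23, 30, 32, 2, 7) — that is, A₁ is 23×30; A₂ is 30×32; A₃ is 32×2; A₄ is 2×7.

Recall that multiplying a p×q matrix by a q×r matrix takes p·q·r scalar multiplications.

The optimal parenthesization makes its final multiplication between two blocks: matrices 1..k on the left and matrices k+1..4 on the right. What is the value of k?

3

Adjacent pairs: A₁A₂ = 23·30·32 = 22080; A₂A₃ = 30·32·2 = 1920; A₃A₄ = 32·2·7 = 448.
Length 3: A₁..A₃: k=1: 0+1920+23·30·2=3300; k=2: 22080+0+23·32·2=23552 → min 3300 | A₂..A₄: k=2: 0+448+30·32·7=7168; k=3: 1920+0+30·2·7=2340 → min 2340.
Top-level splits: k=1: (A₁..A₁)·(A₂..A₄) → 0+2340+23·30·7 = 7170; k=2: (A₁..A₂)·(A₃..A₄) → 22080+448+23·32·7 = 27680; k=3: (A₁..A₃)·(A₄..A₄) → 3300+0+23·2·7 = 3622.
Best split is after A₃, i.e. k = 3.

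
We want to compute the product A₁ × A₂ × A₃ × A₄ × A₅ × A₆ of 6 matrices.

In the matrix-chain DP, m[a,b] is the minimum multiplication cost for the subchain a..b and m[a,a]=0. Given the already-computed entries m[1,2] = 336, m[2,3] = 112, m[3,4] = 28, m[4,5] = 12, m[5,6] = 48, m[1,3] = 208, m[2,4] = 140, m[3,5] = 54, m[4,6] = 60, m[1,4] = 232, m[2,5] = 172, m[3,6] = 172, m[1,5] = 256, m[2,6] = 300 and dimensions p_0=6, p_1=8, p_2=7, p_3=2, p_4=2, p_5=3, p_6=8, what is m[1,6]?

364

m[1,6] = min over k∈[1,5] of m[1,k]+m[k+1,6]+p_{0}·p_k·p_{6}.
k=1: 0 + 300 + 6·8·8 = 684; k=2: 336 + 172 + 6·7·8 = 844; k=3: 208 + 60 + 6·2·8 = 364; k=4: 232 + 48 + 6·2·8 = 376; k=5: 256 + 0 + 6·3·8 = 400.
Minimum: 364 at k=3.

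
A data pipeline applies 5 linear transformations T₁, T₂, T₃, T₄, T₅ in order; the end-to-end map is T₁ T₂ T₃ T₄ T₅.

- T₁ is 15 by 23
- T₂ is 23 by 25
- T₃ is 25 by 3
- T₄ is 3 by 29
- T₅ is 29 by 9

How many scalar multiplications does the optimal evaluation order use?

3948

Adjacent pairs: T₁T₂ = 15·23·25 = 8625; T₂T₃ = 23·25·3 = 1725; T₃T₄ = 25·3·29 = 2175; T₄T₅ = 3·29·9 = 783.
Length 3: T₁..T₃: k=1: 0+1725+15·23·3=2760; k=2: 8625+0+15·25·3=9750 → min 2760 | T₂..T₄: k=2: 0+2175+23·25·29=18850; k=3: 1725+0+23·3·29=3726 → min 3726 | T₃..T₅: k=3: 0+783+25·3·9=1458; k=4: 2175+0+25·29·9=8700 → min 1458.
Length 4: T₁..T₄: k=1: 0+3726+15·23·29=13731; k=2: 8625+2175+15·25·29=21675; k=3: 2760+0+15·3·29=4065 → min 4065 | T₂..T₅: k=2: 0+1458+23·25·9=6633; k=3: 1725+783+23·3·9=3129; k=4: 3726+0+23·29·9=9729 → min 3129.
Length 5: T₁..T₅: k=1: 0+3129+15·23·9=6234; k=2: 8625+1458+15·25·9=13458; k=3: 2760+783+15·3·9=3948; k=4: 4065+0+15·29·9=7980 → min 3948.
Optimal order: ((T₁ (T₂ T₃)) (T₄ T₅)) with cost 3948.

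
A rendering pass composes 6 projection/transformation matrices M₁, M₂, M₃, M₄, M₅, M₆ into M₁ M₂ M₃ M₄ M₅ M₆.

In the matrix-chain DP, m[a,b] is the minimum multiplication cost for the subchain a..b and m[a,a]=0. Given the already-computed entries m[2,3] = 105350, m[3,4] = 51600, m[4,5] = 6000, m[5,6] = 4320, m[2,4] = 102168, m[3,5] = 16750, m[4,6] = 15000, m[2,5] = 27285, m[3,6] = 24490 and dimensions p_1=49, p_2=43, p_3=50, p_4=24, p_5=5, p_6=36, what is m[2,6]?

m[2,6] = min over k∈[2,5] of m[2,k]+m[k+1,6]+p_{1}·p_k·p_{6}.
k=2: 0 + 24490 + 49·43·36 = 100342; k=3: 105350 + 15000 + 49·50·36 = 208550; k=4: 102168 + 4320 + 49·24·36 = 148824; k=5: 27285 + 0 + 49·5·36 = 36105.
Minimum: 36105 at k=5.

36105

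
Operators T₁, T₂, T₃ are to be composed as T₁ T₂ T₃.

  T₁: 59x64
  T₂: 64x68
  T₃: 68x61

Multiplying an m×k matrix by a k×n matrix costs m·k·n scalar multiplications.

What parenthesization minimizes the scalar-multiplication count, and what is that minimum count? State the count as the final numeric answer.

495808

(T₁ (T₂ T₃)): cost 495808.
((T₁ T₂) T₃): cost 501500.
Optimal: (T₁ (T₂ T₃)) with cost 495808.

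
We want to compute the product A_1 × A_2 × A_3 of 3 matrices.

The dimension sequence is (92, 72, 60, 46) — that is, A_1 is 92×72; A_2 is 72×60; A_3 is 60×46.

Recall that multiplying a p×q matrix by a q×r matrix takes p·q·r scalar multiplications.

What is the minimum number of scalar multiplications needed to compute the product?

503424

Order (A_1 × (A_2 × A_3)): (A_2 × A_3): 72×60 by 60×46 → 72×46, cost 72·60·46 = 198720; (A_1 × (A_2 × A_3)): 92×72 by 72×46 → 92×46, cost 92·72·46 = 304704; cumulative 503424. Total 503424.
Order ((A_1 × A_2) × A_3): (A_1 × A_2): 92×72 by 72×60 → 92×60, cost 92·72·60 = 397440; ((A_1 × A_2) × A_3): 92×60 by 60×46 → 92×46, cost 92·60·46 = 253920; cumulative 651360. Total 651360.
Minimum: 503424.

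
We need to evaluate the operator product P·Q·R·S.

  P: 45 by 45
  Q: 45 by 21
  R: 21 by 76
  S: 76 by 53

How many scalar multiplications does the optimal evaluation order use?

177198

Adjacent pairs: PQ = 45·45·21 = 42525; QR = 45·21·76 = 71820; RS = 21·76·53 = 84588.
Length 3: P..R: k=1: 0+71820+45·45·76=225720; k=2: 42525+0+45·21·76=114345 → min 114345 | Q..S: k=2: 0+84588+45·21·53=134673; k=3: 71820+0+45·76·53=253080 → min 134673.
Length 4: P..S: k=1: 0+134673+45·45·53=241998; k=2: 42525+84588+45·21·53=177198; k=3: 114345+0+45·76·53=295605 → min 177198.
Optimal order: ((P·Q)·(R·S)) with cost 177198.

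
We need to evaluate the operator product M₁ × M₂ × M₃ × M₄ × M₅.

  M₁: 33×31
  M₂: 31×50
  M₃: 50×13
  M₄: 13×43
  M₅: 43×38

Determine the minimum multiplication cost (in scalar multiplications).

70993

Adjacent pairs: M₁M₂ = 33·31·50 = 51150; M₂M₃ = 31·50·13 = 20150; M₃M₄ = 50·13·43 = 27950; M₄M₅ = 13·43·38 = 21242.
Length 3: M₁..M₃: k=1: 0+20150+33·31·13=33449; k=2: 51150+0+33·50·13=72600 → min 33449 | M₂..M₄: k=2: 0+27950+31·50·43=94600; k=3: 20150+0+31·13·43=37479 → min 37479 | M₃..M₅: k=3: 0+21242+50·13·38=45942; k=4: 27950+0+50·43·38=109650 → min 45942.
Length 4: M₁..M₄: k=1: 0+37479+33·31·43=81468; k=2: 51150+27950+33·50·43=150050; k=3: 33449+0+33·13·43=51896 → min 51896 | M₂..M₅: k=2: 0+45942+31·50·38=104842; k=3: 20150+21242+31·13·38=56706; k=4: 37479+0+31·43·38=88133 → min 56706.
Length 5: M₁..M₅: k=1: 0+56706+33·31·38=95580; k=2: 51150+45942+33·50·38=159792; k=3: 33449+21242+33·13·38=70993; k=4: 51896+0+33·43·38=105818 → min 70993.
Optimal order: ((M₁ × (M₂ × M₃)) × (M₄ × M₅)) with cost 70993.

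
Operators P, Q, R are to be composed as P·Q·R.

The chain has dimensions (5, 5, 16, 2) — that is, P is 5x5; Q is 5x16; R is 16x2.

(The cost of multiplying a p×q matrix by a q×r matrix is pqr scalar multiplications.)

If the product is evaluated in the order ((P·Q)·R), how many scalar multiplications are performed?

(P·Q): 5×5 by 5×16 → 5×16, cost 5·5·16 = 400
((P·Q)·R): 5×16 by 16×2 → 5×2, cost 5·16·2 = 160; cumulative 560
Total: 560 scalar multiplications.

560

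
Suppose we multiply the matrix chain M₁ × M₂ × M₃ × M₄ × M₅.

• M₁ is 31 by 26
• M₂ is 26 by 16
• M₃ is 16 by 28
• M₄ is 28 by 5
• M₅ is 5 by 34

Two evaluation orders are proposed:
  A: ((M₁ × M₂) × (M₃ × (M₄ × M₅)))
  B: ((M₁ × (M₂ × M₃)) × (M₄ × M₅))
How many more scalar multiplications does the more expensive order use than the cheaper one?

Order A = ((M₁ × M₂) × (M₃ × (M₄ × M₅))): (M₁ × M₂): 31×26 by 26×16 → 31×16, cost 31·26·16 = 12896; (M₄ × M₅): 28×5 by 5×34 → 28×34, cost 28·5·34 = 4760; (M₃ × (M₄ × M₅)): 16×28 by 28×34 → 16×34, cost 16·28·34 = 15232; cumulative 19992; ((M₁ × M₂) × (M₃ × (M₄ × M₅))): 31×16 by 16×34 → 31×34, cost 31·16·34 = 16864; cumulative 49752. Total 49752.
Order B = ((M₁ × (M₂ × M₃)) × (M₄ × M₅)): (M₂ × M₃): 26×16 by 16×28 → 26×28, cost 26·16·28 = 11648; (M₁ × (M₂ × M₃)): 31×26 by 26×28 → 31×28, cost 31·26·28 = 22568; cumulative 34216; (M₄ × M₅): 28×5 by 5×34 → 28×34, cost 28·5·34 = 4760; ((M₁ × (M₂ × M₃)) × (M₄ × M₅)): 31×28 by 28×34 → 31×34, cost 31·28·34 = 29512; cumulative 68488. Total 68488.
Difference: |49752 − 68488| = 18736.

18736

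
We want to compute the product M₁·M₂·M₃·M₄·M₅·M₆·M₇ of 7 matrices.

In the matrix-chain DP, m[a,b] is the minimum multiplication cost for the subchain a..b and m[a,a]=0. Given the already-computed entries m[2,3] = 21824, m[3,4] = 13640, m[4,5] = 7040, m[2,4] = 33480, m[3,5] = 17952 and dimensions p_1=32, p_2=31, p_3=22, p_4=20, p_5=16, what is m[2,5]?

m[2,5] = min over k∈[2,4] of m[2,k]+m[k+1,5]+p_{1}·p_k·p_{5}.
k=2: 0 + 17952 + 32·31·16 = 33824; k=3: 21824 + 7040 + 32·22·16 = 40128; k=4: 33480 + 0 + 32·20·16 = 43720.
Minimum: 33824 at k=2.

33824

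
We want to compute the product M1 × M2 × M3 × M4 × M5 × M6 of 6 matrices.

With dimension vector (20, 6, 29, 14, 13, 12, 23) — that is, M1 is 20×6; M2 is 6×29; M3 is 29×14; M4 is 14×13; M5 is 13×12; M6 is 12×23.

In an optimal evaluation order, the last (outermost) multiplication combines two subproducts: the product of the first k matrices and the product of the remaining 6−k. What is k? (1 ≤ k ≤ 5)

1

Adjacent pairs: M1M2 = 20·6·29 = 3480; M2M3 = 6·29·14 = 2436; M3M4 = 29·14·13 = 5278; M4M5 = 14·13·12 = 2184; M5M6 = 13·12·23 = 3588.
Length 3: M1..M3: k=1: 0+2436+20·6·14=4116; k=2: 3480+0+20·29·14=11600 → min 4116 | M2..M4: k=2: 0+5278+6·29·13=7540; k=3: 2436+0+6·14·13=3528 → min 3528 | M3..M5: k=3: 0+2184+29·14·12=7056; k=4: 5278+0+29·13·12=9802 → min 7056 | M4..M6: k=4: 0+3588+14·13·23=7774; k=5: 2184+0+14·12·23=6048 → min 6048.
Length 4: M1..M4: k=1: 0+3528+20·6·13=5088; k=2: 3480+5278+20·29·13=16298; k=3: 4116+0+20·14·13=7756 → min 5088 | M2..M5: k=2: 0+7056+6·29·12=9144; k=3: 2436+2184+6·14·12=5628; k=4: 3528+0+6·13·12=4464 → min 4464 | M3..M6: k=3: 0+6048+29·14·23=15386; k=4: 5278+3588+29·13·23=17537; k=5: 7056+0+29·12·23=15060 → min 15060.
Length 5: M1..M5: k=1: 0+4464+20·6·12=5904; k=2: 3480+7056+20·29·12=17496; k=3: 4116+2184+20·14·12=9660; k=4: 5088+0+20·13·12=8208 → min 5904 | M2..M6: k=2: 0+15060+6·29·23=19062; k=3: 2436+6048+6·14·23=10416; k=4: 3528+3588+6·13·23=8910; k=5: 4464+0+6·12·23=6120 → min 6120.
Top-level splits: k=1: (M1..M1)·(M2..M6) → 0+6120+20·6·23 = 8880; k=2: (M1..M2)·(M3..M6) → 3480+15060+20·29·23 = 31880; k=3: (M1..M3)·(M4..M6) → 4116+6048+20·14·23 = 16604; k=4: (M1..M4)·(M5..M6) → 5088+3588+20·13·23 = 14656; k=5: (M1..M5)·(M6..M6) → 5904+0+20·12·23 = 11424.
Best split is after M1, i.e. k = 1.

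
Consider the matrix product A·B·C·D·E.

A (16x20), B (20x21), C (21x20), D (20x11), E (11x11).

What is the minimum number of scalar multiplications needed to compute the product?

14696

Adjacent pairs: AB = 16·20·21 = 6720; BC = 20·21·20 = 8400; CD = 21·20·11 = 4620; DE = 20·11·11 = 2420.
Length 3: A..C: k=1: 0+8400+16·20·20=14800; k=2: 6720+0+16·21·20=13440 → min 13440 | B..D: k=2: 0+4620+20·21·11=9240; k=3: 8400+0+20·20·11=12800 → min 9240 | C..E: k=3: 0+2420+21·20·11=7040; k=4: 4620+0+21·11·11=7161 → min 7040.
Length 4: A..D: k=1: 0+9240+16·20·11=12760; k=2: 6720+4620+16·21·11=15036; k=3: 13440+0+16·20·11=16960 → min 12760 | B..E: k=2: 0+7040+20·21·11=11660; k=3: 8400+2420+20·20·11=15220; k=4: 9240+0+20·11·11=11660 → min 11660.
Length 5: A..E: k=1: 0+11660+16·20·11=15180; k=2: 6720+7040+16·21·11=17456; k=3: 13440+2420+16·20·11=19380; k=4: 12760+0+16·11·11=14696 → min 14696.
Optimal order: ((A·(B·(C·D)))·E) with cost 14696.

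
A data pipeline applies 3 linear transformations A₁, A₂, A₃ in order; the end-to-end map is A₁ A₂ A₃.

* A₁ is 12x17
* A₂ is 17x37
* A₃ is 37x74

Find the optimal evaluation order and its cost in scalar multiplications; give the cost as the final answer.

(A₁ (A₂ A₃)): cost 61642.
((A₁ A₂) A₃): cost 40404.
Optimal: ((A₁ A₂) A₃) with cost 40404.

40404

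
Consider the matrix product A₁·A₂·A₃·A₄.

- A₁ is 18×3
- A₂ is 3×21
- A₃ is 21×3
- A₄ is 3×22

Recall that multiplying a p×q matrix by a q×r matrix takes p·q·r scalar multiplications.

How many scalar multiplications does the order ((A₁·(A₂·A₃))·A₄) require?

(A₂·A₃): 3×21 by 21×3 → 3×3, cost 3·21·3 = 189
(A₁·(A₂·A₃)): 18×3 by 3×3 → 18×3, cost 18·3·3 = 162; cumulative 351
((A₁·(A₂·A₃))·A₄): 18×3 by 3×22 → 18×22, cost 18·3·22 = 1188; cumulative 1539
Total: 1539 scalar multiplications.

1539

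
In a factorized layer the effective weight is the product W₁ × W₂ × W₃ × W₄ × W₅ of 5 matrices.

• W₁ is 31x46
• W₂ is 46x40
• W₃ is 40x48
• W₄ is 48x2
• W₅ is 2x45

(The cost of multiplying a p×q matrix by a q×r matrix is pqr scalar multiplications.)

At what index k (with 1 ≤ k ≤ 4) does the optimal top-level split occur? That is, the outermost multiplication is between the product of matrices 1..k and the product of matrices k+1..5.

Adjacent pairs: W₁W₂ = 31·46·40 = 57040; W₂W₃ = 46·40·48 = 88320; W₃W₄ = 40·48·2 = 3840; W₄W₅ = 48·2·45 = 4320.
Length 3: W₁..W₃: k=1: 0+88320+31·46·48=156768; k=2: 57040+0+31·40·48=116560 → min 116560 | W₂..W₄: k=2: 0+3840+46·40·2=7520; k=3: 88320+0+46·48·2=92736 → min 7520 | W₃..W₅: k=3: 0+4320+40·48·45=90720; k=4: 3840+0+40·2·45=7440 → min 7440.
Length 4: W₁..W₄: k=1: 0+7520+31·46·2=10372; k=2: 57040+3840+31·40·2=63360; k=3: 116560+0+31·48·2=119536 → min 10372 | W₂..W₅: k=2: 0+7440+46·40·45=90240; k=3: 88320+4320+46·48·45=192000; k=4: 7520+0+46·2·45=11660 → min 11660.
Top-level splits: k=1: (W₁..W₁)·(W₂..W₅) → 0+11660+31·46·45 = 75830; k=2: (W₁..W₂)·(W₃..W₅) → 57040+7440+31·40·45 = 120280; k=3: (W₁..W₃)·(W₄..W₅) → 116560+4320+31·48·45 = 187840; k=4: (W₁..W₄)·(W₅..W₅) → 10372+0+31·2·45 = 13162.
Best split is after W₄, i.e. k = 4.

4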